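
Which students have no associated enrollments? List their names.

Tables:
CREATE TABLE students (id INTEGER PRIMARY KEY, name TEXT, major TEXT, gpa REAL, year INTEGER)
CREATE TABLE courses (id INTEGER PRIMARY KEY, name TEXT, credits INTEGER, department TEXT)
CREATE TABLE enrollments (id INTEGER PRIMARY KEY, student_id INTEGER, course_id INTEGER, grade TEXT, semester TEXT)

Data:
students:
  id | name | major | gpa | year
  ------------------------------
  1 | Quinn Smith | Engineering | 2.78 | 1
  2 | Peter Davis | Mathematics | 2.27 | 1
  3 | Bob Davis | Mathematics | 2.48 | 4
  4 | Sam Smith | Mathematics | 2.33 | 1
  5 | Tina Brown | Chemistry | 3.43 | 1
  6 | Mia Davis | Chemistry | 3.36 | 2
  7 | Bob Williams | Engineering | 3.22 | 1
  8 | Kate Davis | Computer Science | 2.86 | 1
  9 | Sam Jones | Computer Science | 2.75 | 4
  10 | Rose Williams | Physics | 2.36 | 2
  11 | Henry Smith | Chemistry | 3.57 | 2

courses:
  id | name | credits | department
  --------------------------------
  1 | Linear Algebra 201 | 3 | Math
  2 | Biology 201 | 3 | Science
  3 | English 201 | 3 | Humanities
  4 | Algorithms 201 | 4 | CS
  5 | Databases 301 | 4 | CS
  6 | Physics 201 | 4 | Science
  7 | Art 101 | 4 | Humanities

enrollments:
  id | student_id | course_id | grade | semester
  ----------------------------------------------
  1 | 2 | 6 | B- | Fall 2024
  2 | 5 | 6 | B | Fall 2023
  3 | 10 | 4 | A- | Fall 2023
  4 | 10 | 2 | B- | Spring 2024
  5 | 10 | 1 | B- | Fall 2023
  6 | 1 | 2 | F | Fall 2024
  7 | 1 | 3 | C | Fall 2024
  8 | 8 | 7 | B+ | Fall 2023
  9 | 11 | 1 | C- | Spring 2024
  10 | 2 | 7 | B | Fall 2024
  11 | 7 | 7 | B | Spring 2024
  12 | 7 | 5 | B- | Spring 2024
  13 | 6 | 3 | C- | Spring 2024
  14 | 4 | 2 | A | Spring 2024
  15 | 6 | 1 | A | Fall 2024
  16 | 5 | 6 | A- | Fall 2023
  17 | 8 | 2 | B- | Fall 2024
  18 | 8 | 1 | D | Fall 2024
SELECT p.name FROM students p LEFT JOIN enrollments c ON c.student_id = p.id WHERE c.id IS NULL

Execution result:
name
Bob Davis
Sam Jones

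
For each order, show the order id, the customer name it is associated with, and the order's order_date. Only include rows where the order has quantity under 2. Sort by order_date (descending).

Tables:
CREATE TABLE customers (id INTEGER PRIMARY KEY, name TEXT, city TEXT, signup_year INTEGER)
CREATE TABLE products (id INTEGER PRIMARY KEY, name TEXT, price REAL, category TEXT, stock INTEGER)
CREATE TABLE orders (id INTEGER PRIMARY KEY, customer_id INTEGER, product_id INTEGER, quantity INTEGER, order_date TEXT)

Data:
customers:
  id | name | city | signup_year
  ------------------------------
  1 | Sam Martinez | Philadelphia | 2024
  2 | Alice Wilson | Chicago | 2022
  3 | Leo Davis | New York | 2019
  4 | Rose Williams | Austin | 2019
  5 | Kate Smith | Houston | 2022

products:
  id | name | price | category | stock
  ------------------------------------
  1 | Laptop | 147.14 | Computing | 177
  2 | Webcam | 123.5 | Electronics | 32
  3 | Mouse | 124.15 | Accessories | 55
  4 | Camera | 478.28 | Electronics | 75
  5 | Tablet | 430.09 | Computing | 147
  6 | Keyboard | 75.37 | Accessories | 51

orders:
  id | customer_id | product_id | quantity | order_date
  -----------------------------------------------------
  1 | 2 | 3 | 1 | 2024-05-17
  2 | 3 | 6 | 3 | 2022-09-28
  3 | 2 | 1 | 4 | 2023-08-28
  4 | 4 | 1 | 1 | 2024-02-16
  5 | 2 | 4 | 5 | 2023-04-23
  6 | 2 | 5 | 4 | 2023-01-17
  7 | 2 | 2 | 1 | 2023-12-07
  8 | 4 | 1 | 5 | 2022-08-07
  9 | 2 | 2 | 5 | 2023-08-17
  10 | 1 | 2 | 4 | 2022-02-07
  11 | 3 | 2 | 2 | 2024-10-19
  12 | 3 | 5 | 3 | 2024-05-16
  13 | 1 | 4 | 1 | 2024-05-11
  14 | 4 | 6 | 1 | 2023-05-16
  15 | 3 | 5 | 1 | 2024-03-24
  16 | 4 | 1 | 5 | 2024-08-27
SELECT c.id, p.name AS customer, c.order_date FROM orders c JOIN customers p ON c.customer_id = p.id WHERE c.quantity < 2 ORDER BY c.order_date DESC

Execution result:
id | customer | order_date
1 | Alice Wilson | 2024-05-17
13 | Sam Martinez | 2024-05-11
15 | Leo Davis | 2024-03-24
4 | Rose Williams | 2024-02-16
7 | Alice Wilson | 2023-12-07
14 | Rose Williams | 2023-05-16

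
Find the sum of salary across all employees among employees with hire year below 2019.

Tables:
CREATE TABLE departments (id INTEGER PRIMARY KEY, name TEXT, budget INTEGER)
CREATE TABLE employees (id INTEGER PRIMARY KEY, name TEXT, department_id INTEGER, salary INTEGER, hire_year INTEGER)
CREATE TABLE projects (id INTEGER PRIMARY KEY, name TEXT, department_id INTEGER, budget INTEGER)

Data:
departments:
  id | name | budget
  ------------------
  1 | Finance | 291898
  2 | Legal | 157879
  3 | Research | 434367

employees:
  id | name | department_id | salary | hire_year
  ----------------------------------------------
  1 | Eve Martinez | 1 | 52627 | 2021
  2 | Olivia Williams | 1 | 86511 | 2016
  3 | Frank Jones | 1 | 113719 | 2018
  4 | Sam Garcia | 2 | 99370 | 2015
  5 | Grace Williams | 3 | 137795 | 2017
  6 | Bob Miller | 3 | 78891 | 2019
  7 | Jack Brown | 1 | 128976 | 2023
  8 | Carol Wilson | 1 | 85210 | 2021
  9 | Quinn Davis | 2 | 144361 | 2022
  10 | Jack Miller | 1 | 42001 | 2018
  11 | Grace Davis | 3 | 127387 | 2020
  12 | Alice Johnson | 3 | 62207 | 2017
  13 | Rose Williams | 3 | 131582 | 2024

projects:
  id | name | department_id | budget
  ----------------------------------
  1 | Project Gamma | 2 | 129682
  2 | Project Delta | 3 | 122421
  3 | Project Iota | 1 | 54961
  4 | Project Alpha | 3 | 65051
SELECT SUM(salary) FROM employees WHERE hire_year < 2019

Execution result:
541603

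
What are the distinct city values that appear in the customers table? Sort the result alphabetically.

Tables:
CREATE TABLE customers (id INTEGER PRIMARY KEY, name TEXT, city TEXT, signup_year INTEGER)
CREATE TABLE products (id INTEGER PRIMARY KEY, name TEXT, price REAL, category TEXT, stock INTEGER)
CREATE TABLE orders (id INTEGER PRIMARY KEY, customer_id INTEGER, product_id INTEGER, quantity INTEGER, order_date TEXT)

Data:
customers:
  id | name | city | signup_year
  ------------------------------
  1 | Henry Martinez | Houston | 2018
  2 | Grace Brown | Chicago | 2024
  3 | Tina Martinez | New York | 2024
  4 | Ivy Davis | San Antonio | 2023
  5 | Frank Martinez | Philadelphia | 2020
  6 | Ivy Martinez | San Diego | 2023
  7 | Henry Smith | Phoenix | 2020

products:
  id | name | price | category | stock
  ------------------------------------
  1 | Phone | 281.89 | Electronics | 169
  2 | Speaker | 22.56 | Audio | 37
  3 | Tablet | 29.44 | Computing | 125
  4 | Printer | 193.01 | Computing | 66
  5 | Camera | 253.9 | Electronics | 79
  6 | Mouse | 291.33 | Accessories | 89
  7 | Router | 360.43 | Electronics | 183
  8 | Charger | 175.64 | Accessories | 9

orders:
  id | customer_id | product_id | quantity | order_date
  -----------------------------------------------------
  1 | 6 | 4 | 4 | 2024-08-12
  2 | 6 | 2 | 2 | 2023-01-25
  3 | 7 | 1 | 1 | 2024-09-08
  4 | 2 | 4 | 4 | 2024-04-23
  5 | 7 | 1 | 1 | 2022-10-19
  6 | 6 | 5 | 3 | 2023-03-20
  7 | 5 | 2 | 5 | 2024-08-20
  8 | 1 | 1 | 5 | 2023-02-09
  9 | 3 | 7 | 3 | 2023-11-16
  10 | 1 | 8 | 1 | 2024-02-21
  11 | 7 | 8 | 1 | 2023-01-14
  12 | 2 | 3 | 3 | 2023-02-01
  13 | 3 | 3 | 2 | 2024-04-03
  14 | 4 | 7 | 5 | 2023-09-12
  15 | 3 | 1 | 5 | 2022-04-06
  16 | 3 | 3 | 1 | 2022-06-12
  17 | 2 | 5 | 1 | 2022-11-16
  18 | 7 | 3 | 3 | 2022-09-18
SELECT DISTINCT city FROM customers ORDER BY city

Execution result:
city
Chicago
Houston
New York
Philadelphia
Phoenix
San Antonio
San Diego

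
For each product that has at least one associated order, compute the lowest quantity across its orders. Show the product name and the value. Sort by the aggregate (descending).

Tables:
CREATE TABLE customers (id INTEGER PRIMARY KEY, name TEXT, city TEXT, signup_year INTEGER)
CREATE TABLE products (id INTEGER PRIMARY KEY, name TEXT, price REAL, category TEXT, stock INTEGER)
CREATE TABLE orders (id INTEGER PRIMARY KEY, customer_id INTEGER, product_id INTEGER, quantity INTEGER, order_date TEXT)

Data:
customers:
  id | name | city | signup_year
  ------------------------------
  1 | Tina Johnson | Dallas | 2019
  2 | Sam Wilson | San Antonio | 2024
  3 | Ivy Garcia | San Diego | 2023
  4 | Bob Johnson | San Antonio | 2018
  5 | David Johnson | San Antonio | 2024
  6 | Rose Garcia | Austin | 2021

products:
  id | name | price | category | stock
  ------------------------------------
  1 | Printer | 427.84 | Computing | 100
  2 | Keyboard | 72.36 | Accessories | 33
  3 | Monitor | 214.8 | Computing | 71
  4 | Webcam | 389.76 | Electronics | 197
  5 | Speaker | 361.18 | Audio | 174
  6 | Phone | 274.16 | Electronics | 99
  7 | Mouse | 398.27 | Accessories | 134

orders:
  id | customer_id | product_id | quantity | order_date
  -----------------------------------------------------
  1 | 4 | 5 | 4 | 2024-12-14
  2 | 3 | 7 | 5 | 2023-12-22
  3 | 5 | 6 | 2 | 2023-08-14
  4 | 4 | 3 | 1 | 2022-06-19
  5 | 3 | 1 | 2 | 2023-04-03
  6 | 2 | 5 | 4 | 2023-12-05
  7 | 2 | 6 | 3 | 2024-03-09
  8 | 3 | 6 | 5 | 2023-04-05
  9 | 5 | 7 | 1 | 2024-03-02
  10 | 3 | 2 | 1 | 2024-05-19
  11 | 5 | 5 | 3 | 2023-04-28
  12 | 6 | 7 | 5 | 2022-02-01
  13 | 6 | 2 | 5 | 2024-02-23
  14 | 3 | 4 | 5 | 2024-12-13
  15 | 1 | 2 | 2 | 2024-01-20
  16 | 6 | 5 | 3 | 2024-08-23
SELECT p.name, MIN(c.quantity) AS min_quantity FROM orders c JOIN products p ON c.product_id = p.id GROUP BY p.id, p.name ORDER BY min_quantity DESC

Execution result:
name | min_quantity
Webcam | 5
Speaker | 3
Printer | 2
Phone | 2
Keyboard | 1
Monitor | 1
Mouse | 1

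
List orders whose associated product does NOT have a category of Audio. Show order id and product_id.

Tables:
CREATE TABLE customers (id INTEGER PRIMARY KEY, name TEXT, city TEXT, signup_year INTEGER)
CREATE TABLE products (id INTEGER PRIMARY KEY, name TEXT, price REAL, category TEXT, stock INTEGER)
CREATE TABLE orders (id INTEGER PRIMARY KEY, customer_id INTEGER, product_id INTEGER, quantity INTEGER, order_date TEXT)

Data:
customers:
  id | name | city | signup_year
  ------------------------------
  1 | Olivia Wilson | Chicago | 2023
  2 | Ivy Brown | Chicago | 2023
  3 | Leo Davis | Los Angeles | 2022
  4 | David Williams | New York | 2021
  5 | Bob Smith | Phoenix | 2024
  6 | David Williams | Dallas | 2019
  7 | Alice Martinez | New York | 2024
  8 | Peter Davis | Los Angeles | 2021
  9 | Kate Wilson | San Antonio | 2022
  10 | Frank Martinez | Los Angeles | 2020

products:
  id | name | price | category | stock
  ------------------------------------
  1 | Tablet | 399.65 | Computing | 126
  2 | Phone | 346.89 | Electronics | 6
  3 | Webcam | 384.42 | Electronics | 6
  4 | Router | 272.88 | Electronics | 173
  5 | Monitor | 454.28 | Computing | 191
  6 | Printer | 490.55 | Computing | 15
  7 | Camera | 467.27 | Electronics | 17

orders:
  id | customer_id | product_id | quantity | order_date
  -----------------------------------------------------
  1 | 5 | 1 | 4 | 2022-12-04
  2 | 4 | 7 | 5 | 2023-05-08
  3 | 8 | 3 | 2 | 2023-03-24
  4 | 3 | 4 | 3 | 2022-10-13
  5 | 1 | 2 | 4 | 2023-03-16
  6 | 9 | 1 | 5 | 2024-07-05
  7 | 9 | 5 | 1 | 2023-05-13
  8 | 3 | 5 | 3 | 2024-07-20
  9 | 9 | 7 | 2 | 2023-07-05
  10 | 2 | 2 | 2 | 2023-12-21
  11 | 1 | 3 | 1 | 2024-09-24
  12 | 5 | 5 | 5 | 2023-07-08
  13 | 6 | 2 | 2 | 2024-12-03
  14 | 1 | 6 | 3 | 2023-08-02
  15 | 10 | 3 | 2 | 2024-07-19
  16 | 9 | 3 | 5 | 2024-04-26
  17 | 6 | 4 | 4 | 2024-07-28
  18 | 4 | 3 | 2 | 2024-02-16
SELECT id, product_id FROM orders WHERE product_id NOT IN (SELECT id FROM products WHERE category = 'Audio')

Execution result:
id | product_id
1 | 1
2 | 7
3 | 3
4 | 4
5 | 2
6 | 1
7 | 5
8 | 5
9 | 7
10 | 2
11 | 3
12 | 5
13 | 2
14 | 6
15 | 3
16 | 3
17 | 4
18 | 3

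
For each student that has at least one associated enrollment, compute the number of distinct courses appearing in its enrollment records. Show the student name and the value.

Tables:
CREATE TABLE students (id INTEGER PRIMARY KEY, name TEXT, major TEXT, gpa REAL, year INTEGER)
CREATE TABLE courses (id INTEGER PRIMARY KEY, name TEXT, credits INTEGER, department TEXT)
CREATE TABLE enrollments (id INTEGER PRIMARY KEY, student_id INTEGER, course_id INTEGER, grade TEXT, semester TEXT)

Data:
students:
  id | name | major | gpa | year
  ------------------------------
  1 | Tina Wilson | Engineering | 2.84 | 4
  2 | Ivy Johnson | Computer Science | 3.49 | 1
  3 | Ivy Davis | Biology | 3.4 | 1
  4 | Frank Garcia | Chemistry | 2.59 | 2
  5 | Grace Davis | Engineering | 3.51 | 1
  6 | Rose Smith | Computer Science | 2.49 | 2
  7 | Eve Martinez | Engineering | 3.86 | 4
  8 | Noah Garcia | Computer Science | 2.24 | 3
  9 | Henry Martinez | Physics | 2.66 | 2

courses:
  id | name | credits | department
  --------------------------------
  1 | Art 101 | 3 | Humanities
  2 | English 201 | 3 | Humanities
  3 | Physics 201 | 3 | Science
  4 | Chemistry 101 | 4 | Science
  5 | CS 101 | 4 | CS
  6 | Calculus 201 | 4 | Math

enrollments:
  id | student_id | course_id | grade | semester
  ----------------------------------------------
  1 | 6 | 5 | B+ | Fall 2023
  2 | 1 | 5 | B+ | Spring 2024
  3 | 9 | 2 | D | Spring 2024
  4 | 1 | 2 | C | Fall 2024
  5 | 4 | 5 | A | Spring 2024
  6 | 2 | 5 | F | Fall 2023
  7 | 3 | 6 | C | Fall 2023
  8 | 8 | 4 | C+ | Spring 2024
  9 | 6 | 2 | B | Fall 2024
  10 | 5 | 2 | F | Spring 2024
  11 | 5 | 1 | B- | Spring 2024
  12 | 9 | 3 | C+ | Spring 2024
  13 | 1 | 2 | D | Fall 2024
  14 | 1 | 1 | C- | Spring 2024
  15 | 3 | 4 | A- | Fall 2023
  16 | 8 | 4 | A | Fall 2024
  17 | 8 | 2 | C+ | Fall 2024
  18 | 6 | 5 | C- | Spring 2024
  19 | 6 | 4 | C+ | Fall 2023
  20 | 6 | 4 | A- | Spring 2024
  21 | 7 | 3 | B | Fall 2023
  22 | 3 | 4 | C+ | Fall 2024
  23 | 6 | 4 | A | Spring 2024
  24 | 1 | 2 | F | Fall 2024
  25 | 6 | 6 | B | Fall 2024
SELECT p.name, COUNT(DISTINCT c.course_id) AS distinct_course_count FROM enrollments c JOIN students p ON c.student_id = p.id GROUP BY p.id, p.name

Execution result:
name | distinct_course_count
Tina Wilson | 3
Ivy Johnson | 1
Ivy Davis | 2
Frank Garcia | 1
Grace Davis | 2
Rose Smith | 4
Eve Martinez | 1
Noah Garcia | 2
Henry Martinez | 2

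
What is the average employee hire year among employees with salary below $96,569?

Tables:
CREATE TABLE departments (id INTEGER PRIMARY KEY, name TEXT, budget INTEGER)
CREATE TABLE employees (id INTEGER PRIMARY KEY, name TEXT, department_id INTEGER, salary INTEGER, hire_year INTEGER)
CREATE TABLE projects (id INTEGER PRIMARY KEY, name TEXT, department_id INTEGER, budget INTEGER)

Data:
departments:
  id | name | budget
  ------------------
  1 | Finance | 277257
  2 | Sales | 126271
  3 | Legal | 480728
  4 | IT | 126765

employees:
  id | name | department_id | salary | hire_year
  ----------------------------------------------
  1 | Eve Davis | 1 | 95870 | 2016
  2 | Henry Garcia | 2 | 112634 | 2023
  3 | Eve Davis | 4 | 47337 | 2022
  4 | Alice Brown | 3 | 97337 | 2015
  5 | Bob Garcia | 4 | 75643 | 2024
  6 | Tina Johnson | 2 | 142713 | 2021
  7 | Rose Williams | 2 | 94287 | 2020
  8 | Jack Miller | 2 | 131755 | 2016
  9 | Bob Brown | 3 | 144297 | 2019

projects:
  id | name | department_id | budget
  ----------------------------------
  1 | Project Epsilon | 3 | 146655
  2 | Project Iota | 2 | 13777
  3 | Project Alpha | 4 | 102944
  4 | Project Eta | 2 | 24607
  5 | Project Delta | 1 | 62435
SELECT AVG(hire_year) FROM employees WHERE salary < 96569

Execution result:
2020.50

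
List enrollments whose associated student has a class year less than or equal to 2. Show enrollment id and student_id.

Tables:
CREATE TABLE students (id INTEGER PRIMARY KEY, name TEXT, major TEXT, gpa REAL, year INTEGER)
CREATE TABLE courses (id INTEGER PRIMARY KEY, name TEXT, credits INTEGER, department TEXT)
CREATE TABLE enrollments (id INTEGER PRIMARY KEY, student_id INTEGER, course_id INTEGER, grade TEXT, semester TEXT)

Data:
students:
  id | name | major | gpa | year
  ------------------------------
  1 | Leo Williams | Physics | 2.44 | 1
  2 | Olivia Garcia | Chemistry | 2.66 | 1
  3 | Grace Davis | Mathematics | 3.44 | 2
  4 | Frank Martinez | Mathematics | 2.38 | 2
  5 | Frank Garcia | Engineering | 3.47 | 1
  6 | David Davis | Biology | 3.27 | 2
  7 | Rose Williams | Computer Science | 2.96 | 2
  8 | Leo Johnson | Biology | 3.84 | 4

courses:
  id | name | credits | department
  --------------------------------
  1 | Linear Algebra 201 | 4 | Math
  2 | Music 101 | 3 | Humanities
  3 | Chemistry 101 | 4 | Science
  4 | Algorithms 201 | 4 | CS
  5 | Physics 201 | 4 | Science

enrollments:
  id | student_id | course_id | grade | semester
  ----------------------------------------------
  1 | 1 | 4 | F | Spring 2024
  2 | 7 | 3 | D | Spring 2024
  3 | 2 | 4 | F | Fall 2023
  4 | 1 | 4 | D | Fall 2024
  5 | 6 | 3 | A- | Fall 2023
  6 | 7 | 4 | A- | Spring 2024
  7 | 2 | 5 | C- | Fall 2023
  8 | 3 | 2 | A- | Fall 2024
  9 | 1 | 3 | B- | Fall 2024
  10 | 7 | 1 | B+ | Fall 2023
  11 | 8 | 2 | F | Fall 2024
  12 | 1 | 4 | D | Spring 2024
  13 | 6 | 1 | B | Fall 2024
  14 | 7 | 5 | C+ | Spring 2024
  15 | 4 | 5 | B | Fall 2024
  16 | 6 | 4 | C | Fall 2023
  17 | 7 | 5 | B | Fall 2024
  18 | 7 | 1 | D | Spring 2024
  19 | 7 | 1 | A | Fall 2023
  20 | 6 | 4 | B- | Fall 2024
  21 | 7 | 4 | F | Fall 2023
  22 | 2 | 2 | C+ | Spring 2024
SELECT id, student_id FROM enrollments WHERE student_id IN (SELECT id FROM students WHERE year <= 2)

Execution result:
id | student_id
1 | 1
2 | 7
3 | 2
4 | 1
5 | 6
6 | 7
7 | 2
8 | 3
9 | 1
10 | 7
12 | 1
13 | 6
14 | 7
15 | 4
16 | 6
17 | 7
18 | 7
19 | 7
20 | 6
21 | 7
22 | 2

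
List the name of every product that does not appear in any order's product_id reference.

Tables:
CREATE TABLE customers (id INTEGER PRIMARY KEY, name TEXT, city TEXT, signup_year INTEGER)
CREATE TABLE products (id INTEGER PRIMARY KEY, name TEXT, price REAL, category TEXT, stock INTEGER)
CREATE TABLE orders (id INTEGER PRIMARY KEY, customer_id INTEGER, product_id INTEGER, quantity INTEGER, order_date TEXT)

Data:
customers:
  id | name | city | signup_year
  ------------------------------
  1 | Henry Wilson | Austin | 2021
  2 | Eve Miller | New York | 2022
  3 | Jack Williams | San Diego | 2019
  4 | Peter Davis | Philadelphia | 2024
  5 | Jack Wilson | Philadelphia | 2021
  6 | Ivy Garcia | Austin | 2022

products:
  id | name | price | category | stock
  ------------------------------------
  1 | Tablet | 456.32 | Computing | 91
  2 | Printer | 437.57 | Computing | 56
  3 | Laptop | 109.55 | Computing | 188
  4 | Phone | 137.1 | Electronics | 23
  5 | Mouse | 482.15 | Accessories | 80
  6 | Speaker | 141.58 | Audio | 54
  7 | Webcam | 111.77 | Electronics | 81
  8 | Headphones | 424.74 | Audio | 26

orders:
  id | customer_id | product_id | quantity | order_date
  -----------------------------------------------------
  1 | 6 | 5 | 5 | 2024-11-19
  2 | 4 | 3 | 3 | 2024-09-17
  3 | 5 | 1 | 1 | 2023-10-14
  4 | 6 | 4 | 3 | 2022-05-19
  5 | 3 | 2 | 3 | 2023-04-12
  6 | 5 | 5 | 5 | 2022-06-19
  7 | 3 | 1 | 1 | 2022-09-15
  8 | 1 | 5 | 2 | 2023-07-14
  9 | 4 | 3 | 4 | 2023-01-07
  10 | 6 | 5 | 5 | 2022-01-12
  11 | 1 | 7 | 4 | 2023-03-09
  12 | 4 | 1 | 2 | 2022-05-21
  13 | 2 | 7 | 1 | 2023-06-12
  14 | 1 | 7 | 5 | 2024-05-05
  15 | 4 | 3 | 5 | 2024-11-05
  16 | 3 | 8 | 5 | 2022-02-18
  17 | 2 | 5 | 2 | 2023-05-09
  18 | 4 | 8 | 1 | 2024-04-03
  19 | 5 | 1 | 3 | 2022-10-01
SELECT p.name FROM products p LEFT JOIN orders c ON c.product_id = p.id WHERE c.id IS NULL

Execution result:
Speaker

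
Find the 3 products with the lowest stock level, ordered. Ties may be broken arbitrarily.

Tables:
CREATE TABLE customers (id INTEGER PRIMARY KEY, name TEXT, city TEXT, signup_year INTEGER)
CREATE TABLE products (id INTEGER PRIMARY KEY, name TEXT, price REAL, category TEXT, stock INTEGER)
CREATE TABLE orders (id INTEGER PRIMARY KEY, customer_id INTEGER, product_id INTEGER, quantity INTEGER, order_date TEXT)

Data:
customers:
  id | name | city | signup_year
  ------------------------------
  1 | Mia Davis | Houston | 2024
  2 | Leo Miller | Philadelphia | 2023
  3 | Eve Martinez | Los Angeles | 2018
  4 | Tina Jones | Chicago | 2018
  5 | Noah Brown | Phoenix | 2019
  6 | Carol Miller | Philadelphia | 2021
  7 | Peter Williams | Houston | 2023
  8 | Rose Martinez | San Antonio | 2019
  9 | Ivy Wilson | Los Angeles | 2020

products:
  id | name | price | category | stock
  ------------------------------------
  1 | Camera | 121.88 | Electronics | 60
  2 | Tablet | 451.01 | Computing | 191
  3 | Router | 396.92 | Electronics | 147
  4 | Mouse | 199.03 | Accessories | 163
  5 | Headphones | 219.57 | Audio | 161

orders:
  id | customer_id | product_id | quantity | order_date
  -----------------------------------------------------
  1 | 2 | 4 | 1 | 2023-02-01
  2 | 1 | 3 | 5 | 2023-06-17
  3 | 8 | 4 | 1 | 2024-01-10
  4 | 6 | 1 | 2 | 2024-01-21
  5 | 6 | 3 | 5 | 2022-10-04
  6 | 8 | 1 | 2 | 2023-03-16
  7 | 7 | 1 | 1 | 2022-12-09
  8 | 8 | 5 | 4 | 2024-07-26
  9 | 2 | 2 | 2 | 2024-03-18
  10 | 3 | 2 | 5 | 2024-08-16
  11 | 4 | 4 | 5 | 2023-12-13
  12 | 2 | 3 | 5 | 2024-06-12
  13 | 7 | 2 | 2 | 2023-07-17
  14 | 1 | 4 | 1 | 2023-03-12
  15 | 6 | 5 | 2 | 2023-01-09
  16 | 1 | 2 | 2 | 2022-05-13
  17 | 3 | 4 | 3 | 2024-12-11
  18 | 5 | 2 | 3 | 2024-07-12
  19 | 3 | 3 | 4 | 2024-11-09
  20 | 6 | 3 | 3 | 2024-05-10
SELECT name, stock FROM products ORDER BY stock ASC LIMIT 3

Execution result:
name | stock
Camera | 60
Router | 147
Headphones | 161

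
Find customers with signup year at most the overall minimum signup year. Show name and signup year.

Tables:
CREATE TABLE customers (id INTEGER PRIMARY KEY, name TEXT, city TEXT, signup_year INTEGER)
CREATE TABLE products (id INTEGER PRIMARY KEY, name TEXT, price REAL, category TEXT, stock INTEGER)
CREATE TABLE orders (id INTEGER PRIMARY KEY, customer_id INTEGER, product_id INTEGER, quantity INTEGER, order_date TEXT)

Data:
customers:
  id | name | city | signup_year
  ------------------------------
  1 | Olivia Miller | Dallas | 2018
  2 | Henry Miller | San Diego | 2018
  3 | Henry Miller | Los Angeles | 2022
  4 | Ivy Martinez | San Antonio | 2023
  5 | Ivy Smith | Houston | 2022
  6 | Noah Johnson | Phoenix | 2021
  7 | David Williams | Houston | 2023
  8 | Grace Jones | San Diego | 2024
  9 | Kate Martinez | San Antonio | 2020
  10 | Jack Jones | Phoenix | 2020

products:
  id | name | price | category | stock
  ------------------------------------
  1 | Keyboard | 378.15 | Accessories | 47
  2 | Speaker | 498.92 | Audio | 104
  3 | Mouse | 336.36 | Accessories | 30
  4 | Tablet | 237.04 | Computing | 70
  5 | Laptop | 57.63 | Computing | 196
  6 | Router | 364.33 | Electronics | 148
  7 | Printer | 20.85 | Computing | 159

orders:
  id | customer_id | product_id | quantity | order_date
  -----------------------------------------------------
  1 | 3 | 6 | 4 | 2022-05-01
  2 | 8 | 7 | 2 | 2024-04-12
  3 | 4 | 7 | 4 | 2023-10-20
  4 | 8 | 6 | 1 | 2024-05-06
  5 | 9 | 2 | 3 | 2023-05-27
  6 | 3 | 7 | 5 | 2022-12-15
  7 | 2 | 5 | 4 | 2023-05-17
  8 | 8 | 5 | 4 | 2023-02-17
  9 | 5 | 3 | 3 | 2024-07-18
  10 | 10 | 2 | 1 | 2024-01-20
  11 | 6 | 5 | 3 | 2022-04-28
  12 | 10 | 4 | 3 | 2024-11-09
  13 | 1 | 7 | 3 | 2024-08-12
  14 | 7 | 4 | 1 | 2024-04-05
SELECT name, signup_year FROM customers WHERE signup_year <= (SELECT MIN(signup_year) FROM customers)

Execution result:
name | signup_year
Olivia Miller | 2018
Henry Miller | 2018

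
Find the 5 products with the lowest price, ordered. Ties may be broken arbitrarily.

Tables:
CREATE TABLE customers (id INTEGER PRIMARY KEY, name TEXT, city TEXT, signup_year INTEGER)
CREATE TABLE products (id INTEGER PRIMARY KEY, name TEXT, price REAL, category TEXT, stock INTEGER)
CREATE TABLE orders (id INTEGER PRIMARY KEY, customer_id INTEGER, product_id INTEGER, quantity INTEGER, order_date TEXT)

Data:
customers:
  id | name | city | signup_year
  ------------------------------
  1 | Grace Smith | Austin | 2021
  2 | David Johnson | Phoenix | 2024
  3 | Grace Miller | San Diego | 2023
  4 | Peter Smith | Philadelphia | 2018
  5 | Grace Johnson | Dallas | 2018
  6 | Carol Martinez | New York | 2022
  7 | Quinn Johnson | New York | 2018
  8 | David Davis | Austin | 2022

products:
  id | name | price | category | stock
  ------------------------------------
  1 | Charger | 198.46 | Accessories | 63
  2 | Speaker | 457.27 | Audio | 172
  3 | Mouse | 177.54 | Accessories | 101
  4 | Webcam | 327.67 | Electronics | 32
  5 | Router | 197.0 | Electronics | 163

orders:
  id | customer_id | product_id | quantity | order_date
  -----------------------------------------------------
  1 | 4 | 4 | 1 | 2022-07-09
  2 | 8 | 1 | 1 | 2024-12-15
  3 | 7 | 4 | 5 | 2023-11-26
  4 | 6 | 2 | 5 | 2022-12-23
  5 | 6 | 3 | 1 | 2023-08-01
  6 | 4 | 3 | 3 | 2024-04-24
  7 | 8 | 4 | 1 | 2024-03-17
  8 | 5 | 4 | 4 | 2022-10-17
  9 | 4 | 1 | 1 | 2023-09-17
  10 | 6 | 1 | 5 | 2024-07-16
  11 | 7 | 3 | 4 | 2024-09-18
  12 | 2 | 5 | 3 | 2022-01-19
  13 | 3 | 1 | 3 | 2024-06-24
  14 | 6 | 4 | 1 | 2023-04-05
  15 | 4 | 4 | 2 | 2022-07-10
SELECT name, price FROM products ORDER BY price ASC LIMIT 5

Execution result:
name | price
Mouse | 177.54
Router | 197.00
Charger | 198.46
Webcam | 327.67
Speaker | 457.27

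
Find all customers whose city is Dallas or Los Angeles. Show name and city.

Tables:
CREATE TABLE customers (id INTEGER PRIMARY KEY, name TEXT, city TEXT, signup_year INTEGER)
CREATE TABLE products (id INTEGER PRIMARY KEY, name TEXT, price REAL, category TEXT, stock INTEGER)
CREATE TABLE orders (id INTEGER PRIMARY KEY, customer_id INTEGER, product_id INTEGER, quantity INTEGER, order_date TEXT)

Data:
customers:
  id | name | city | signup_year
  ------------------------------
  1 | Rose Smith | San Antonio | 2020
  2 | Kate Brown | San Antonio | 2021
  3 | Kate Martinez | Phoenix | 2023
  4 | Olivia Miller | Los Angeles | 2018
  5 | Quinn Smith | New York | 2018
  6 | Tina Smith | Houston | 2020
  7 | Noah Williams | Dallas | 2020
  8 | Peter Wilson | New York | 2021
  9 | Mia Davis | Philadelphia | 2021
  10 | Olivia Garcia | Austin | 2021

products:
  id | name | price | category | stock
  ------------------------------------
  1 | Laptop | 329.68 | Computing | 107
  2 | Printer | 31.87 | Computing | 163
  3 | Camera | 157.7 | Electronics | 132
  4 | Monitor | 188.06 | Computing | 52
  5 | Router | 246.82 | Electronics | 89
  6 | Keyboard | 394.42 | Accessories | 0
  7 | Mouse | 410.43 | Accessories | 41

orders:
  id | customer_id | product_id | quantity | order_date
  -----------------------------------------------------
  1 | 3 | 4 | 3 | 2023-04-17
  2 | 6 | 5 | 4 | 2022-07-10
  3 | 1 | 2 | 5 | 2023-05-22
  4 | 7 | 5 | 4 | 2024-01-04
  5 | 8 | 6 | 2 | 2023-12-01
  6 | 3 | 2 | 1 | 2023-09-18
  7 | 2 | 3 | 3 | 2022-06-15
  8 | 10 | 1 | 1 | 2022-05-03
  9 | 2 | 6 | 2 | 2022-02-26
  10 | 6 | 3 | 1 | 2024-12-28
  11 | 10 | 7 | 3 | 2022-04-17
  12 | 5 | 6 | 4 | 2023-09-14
SELECT name, city FROM customers WHERE city IN ('Dallas', 'Los Angeles')

Execution result:
name | city
Olivia Miller | Los Angeles
Noah Williams | Dallas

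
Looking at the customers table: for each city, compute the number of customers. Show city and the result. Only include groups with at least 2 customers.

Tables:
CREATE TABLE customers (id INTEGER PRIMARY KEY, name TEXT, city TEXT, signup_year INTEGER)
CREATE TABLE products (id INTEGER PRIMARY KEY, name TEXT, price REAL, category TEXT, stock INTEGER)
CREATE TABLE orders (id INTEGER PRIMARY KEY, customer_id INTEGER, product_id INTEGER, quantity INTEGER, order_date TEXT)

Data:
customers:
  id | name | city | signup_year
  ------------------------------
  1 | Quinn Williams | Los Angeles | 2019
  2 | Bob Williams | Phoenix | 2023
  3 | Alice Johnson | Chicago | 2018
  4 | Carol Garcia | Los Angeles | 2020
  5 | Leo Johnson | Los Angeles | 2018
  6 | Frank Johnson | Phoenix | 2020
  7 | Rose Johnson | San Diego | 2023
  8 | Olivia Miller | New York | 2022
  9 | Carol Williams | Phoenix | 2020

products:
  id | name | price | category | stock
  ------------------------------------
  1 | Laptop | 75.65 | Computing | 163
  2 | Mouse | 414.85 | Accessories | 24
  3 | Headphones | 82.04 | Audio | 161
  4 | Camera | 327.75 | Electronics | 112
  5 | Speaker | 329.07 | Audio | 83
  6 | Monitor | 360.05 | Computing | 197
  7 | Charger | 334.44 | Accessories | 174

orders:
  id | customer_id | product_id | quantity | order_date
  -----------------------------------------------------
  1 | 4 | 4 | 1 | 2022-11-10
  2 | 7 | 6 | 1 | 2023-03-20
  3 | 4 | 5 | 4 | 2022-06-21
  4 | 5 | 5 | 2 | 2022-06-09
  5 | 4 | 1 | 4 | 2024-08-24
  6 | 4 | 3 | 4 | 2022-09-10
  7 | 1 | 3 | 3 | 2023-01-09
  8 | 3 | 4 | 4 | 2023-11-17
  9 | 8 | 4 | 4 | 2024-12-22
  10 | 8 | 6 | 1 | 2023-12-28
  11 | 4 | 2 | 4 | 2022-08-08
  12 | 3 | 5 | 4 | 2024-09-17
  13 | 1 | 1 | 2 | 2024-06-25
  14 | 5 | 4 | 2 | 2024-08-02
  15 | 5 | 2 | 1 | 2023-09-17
SELECT city, COUNT(*) AS n FROM customers GROUP BY city HAVING COUNT(*) >= 2

Execution result:
city | n
Los Angeles | 3
Phoenix | 3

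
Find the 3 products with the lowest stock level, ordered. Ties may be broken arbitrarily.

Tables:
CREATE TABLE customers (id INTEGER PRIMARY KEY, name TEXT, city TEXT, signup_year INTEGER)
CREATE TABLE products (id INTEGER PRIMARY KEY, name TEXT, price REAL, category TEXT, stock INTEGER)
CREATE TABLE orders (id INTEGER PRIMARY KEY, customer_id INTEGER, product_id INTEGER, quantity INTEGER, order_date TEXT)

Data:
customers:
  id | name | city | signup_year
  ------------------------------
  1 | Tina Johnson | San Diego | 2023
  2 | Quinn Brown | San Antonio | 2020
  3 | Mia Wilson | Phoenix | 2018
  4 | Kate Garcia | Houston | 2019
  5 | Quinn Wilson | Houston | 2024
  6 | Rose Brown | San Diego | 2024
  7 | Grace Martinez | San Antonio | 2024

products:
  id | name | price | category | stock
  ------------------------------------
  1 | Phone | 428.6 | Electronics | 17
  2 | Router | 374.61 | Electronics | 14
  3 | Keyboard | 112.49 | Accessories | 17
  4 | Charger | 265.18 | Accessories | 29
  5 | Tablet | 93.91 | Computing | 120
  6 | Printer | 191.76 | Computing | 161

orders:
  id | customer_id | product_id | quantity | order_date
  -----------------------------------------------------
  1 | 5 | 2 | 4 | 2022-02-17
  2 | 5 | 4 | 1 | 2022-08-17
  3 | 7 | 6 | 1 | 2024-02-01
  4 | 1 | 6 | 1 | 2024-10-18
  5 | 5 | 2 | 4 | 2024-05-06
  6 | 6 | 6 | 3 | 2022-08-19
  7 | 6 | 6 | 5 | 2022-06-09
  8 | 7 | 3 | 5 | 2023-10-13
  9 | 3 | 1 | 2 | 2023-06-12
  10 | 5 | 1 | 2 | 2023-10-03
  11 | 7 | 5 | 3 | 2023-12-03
SELECT name, stock FROM products ORDER BY stock ASC LIMIT 3

Execution result:
name | stock
Router | 14
Phone | 17
Keyboard | 17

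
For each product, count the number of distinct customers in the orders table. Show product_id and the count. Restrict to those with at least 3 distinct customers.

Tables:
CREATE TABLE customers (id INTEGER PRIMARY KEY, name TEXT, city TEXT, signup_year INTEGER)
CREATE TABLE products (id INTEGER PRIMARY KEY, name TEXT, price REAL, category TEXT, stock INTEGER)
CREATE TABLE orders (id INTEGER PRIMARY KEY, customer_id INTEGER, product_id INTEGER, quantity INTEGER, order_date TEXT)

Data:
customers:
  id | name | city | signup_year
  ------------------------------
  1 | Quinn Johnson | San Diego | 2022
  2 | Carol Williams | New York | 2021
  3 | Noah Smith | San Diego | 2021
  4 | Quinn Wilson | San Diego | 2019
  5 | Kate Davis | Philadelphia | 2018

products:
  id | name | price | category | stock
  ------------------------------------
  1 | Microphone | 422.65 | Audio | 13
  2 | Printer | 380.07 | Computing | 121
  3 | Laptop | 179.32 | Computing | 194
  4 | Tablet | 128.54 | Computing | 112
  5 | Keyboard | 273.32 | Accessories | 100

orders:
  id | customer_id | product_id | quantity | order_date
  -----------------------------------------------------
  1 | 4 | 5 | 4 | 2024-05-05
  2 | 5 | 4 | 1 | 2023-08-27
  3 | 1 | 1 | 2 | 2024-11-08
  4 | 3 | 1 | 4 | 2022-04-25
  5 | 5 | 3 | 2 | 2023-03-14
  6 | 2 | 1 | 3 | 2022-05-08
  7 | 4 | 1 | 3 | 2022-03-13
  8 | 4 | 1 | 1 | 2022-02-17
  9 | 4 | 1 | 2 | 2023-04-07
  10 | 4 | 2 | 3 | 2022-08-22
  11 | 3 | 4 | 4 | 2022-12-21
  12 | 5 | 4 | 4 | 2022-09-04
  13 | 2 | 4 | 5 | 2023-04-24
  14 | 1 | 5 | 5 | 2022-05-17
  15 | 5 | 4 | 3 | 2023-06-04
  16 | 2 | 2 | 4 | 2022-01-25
SELECT product_id, COUNT(DISTINCT customer_id) AS distinct_customer_count FROM orders GROUP BY product_id HAVING COUNT(DISTINCT customer_id) >= 3

Execution result:
product_id | distinct_customer_count
1 | 4
4 | 3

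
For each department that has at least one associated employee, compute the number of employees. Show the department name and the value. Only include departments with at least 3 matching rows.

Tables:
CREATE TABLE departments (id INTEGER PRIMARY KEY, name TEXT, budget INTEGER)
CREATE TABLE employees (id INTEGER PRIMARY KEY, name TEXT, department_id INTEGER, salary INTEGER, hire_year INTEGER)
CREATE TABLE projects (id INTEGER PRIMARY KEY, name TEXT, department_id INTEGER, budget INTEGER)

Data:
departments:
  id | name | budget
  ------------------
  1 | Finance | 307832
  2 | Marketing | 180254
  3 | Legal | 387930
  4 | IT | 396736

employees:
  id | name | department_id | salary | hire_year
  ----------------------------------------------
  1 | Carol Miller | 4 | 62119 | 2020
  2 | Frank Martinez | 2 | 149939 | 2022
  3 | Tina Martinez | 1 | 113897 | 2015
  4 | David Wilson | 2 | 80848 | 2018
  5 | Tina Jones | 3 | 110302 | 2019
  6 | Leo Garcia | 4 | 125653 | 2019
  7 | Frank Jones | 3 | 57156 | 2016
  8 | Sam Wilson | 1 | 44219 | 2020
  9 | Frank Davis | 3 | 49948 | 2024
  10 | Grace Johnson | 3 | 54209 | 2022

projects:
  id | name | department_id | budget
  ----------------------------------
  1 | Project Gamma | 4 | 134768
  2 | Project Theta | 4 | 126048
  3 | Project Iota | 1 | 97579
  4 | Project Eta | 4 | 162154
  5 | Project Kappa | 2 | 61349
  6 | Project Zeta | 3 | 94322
SELECT p.name, COUNT(*) AS n FROM employees c JOIN departments p ON c.department_id = p.id GROUP BY p.id, p.name HAVING COUNT(*) >= 3

Execution result:
name | n
Legal | 4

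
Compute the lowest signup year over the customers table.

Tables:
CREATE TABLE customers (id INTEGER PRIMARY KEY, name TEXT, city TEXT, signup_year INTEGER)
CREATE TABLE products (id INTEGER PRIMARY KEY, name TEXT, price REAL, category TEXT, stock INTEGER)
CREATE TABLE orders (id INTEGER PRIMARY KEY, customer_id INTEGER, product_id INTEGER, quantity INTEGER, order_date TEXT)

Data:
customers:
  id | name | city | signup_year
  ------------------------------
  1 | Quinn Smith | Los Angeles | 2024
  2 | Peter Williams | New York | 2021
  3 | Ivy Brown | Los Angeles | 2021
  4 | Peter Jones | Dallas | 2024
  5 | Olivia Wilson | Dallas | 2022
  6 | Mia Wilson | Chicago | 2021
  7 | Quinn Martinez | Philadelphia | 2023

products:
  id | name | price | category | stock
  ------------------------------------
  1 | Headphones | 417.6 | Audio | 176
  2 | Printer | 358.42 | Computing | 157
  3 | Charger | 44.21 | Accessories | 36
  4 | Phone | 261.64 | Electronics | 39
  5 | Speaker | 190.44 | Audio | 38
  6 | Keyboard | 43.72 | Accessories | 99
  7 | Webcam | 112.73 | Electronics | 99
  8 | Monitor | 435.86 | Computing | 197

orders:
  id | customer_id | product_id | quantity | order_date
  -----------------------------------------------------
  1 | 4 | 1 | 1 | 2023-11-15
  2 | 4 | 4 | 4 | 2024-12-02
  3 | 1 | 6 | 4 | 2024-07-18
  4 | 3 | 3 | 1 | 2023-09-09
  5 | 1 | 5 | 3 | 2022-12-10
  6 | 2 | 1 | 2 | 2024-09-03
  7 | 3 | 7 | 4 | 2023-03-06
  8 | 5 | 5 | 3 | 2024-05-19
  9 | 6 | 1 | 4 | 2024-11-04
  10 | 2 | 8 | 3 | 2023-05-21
SELECT MIN(signup_year) FROM customers

Execution result:
2021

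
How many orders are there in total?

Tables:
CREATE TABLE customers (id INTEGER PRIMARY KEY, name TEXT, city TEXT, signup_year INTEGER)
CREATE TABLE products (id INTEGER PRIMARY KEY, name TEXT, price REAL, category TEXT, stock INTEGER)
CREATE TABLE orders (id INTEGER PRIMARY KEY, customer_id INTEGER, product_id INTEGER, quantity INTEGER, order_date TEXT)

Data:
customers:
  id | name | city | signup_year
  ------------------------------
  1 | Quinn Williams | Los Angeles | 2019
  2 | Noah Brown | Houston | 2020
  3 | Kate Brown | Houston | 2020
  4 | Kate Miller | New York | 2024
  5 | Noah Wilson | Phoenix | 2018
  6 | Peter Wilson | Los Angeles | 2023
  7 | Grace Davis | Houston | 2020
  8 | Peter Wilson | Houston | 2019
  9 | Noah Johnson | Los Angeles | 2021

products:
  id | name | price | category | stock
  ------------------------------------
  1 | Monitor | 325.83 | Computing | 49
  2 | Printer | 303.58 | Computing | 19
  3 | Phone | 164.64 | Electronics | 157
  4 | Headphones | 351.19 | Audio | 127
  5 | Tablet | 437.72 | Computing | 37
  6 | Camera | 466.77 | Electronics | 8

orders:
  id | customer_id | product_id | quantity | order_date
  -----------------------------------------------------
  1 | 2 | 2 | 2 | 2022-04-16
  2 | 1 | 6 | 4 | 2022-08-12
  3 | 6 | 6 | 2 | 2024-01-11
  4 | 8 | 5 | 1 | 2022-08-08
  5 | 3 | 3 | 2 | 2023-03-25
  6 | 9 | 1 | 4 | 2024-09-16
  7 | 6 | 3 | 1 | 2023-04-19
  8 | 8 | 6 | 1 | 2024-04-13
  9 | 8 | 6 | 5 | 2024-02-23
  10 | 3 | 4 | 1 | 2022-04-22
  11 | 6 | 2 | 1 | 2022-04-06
SELECT COUNT(*) FROM orders

Execution result:
11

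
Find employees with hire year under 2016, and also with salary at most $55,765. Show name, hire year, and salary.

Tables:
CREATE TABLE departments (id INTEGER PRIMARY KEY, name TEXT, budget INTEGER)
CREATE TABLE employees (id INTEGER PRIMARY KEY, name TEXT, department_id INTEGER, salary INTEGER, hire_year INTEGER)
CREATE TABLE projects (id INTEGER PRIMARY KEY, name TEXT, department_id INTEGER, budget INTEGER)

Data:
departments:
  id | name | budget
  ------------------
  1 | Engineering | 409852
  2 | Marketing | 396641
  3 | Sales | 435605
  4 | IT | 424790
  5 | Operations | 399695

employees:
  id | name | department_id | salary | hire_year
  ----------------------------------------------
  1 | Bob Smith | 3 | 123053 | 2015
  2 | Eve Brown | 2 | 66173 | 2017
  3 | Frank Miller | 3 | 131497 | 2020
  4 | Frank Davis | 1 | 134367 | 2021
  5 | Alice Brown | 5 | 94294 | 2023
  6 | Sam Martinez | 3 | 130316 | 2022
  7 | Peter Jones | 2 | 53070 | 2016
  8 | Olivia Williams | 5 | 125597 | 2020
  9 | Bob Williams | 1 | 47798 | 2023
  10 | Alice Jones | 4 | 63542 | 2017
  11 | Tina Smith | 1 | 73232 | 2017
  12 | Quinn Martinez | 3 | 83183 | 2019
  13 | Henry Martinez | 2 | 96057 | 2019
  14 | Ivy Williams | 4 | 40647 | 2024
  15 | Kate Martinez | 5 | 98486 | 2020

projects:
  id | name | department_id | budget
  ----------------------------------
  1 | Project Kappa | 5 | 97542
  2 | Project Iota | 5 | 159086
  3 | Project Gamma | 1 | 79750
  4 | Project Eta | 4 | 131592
SELECT name, hire_year, salary FROM employees WHERE hire_year < 2016 AND salary <= 55765

Execution result:
(no rows)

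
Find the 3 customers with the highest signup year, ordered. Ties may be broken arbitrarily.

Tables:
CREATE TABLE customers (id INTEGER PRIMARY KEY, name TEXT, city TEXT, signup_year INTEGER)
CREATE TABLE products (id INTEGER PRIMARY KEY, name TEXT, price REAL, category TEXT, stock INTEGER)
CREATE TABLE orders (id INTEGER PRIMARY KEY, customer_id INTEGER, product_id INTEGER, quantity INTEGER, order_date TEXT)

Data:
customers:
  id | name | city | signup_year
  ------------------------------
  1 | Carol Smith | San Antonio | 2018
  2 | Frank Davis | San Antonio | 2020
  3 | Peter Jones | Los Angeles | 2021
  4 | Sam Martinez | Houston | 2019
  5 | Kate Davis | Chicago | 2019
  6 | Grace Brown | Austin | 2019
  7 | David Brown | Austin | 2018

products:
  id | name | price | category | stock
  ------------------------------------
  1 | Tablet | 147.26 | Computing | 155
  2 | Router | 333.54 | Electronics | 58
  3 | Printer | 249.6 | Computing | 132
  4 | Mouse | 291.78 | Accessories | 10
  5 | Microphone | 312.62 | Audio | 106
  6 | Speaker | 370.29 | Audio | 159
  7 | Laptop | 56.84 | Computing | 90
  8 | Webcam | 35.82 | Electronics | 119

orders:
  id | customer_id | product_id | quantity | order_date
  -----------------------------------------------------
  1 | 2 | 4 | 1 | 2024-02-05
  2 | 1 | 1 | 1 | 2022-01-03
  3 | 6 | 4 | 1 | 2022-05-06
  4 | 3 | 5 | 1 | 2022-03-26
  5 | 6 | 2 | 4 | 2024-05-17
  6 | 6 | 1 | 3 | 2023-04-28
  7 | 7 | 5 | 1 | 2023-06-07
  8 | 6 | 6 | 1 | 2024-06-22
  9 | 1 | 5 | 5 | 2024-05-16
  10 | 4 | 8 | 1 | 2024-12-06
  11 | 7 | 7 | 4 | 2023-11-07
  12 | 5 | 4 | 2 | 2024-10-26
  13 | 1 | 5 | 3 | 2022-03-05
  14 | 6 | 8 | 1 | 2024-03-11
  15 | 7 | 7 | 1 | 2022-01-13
SELECT name, signup_year FROM customers ORDER BY signup_year DESC LIMIT 3

Execution result:
name | signup_year
Peter Jones | 2021
Frank Davis | 2020
Sam Martinez | 2019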